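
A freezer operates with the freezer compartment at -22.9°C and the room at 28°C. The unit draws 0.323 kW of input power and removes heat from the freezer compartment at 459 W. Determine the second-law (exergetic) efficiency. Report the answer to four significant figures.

Converting, Q̇_C = 459.0 W = 0.4590 kW, so COP_actual = Q̇_C/Ẇ = 0.4590/0.3230 = 1.421.
In absolute terms T_C = 250.25 K and T_H = 301.15 K, so ΔT = 50.90 K.
COP_Carnot = T_C/ΔT = 250.25/50.90 = 4.917.
η_II = COP_actual/COP_Carnot = 1.421/4.917 = 0.2890.

0.2890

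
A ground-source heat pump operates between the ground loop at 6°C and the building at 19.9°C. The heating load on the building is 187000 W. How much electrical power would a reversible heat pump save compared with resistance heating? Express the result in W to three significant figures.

In absolute terms T_C = 279.15 K and T_H = 293.05 K, so ΔT = 13.90 K.
COP_Carnot = T_H/ΔT = 293.05/13.90 = 21.08.
Resistance heating needs Ẇ_res = Q̇_H = 187000 W; the reversible heat pump needs only Ẇ_hp = Q̇_H/COP = 8870 W.
Saving = 187000 − 8870 = 178100 W.

178000 W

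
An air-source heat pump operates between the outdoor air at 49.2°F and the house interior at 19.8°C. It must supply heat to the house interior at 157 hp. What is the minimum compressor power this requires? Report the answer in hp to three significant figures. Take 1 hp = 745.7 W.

In absolute terms T_C = 282.71 K and T_H = 292.95 K, so ΔT = 10.24 K.
COP_Carnot = T_H/ΔT = 292.95/10.24 = 28.60.
Ẇ_min = Q̇/COP_Carnot = 157.0/28.60 = 5.490 hp.

5.49 hp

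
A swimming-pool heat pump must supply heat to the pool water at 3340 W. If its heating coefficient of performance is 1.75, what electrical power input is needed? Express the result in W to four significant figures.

Ẇ = Q̇_H/COP_HP = 3340/1.75 = 1909 W.

1909 W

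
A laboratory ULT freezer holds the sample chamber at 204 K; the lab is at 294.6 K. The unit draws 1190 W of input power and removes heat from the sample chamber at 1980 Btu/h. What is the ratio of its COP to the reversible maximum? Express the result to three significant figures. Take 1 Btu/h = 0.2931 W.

Converting, Q̇_C = 1980 Btu/h = 580.3 W, so COP_actual = Q̇_C/Ẇ = 580.3/1190 = 0.4877.
The reservoir spacing is ΔT = 294.6 − 204 = 90.60 K.
COP_Carnot = T_C/ΔT = 204.00/90.60 = 2.252.
η_II = COP_actual/COP_Carnot = 0.4877/2.252 = 0.2166.

0.217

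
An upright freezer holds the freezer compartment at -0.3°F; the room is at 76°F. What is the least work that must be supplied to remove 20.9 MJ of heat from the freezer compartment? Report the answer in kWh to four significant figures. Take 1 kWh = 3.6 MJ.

0.9643 kWh

In absolute terms T_C = 255.21 K and T_H = 297.59 K, so ΔT = 42.39 K.
The reversible limit is COP_R = T_C/ΔT = 6.021, so W_min = Q_C/COP = Q_C·ΔT/T_C.
W_min = 20.90 × 42.39/255.21 = 3.471 MJ = 0.9643 kWh.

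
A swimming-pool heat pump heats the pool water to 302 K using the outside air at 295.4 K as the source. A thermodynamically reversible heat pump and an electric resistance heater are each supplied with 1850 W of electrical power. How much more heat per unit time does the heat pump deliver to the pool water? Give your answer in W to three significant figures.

The reservoir spacing is ΔT = 302 − 295.4 = 6.600 K.
COP_Carnot = T_H/ΔT = 302.00/6.600 = 45.76.
The heat pump delivers Q̇_H = COP × Ẇ = 84650 W; the resistance heater delivers Ẇ = 1850 W.
Extra = (COP − 1)·Ẇ = 82800 W.

82800 W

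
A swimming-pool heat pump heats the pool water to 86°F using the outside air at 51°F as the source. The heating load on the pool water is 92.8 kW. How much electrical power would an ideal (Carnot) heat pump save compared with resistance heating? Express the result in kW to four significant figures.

In absolute terms T_C = 283.71 K and T_H = 303.15 K, so ΔT = 19.44 K.
COP_Carnot = T_H/ΔT = 303.15/19.44 = 15.59.
Resistance heating needs Ẇ_res = Q̇_H = 92.80 kW; the reversible heat pump needs only Ẇ_hp = Q̇_H/COP = 5.952 kW.
Saving = 92.80 − 5.952 = 86.85 kW.

86.85 kW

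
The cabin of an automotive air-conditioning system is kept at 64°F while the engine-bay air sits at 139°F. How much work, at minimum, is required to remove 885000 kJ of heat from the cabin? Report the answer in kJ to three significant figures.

In absolute terms T_C = 290.93 K and T_H = 332.59 K, so ΔT = 41.67 K.
The reversible limit is COP_R = T_C/ΔT = 6.982, so W_min = Q_C/COP = Q_C·ΔT/T_C.
W_min = 885000 × 41.67/290.93 = 126700 kJ.

127000 kJ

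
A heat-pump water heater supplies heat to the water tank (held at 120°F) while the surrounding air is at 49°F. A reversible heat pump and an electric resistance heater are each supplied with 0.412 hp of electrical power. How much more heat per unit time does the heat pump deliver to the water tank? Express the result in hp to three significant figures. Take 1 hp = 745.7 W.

2.95 hp

In absolute terms T_C = 282.59 K and T_H = 322.04 K, so ΔT = 39.44 K.
COP_Carnot = T_H/ΔT = 322.04/39.44 = 8.164.
The heat pump delivers Q̇_H = COP × Ẇ = 3.364 hp; the resistance heater delivers Ẇ = 0.4120 hp.
Extra = (COP − 1)·Ẇ = 2.952 hp.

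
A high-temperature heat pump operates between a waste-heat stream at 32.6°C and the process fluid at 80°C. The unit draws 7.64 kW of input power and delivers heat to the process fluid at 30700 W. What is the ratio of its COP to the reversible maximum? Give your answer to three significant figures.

0.539

Converting, Q̇_H = 30700 W = 30.70 kW, so COP_actual = Q̇_H/Ẇ = 30.70/7.640 = 4.018.
In absolute terms T_C = 305.75 K and T_H = 353.15 K, so ΔT = 47.40 K.
COP_Carnot = T_H/ΔT = 353.15/47.40 = 7.450.
η_II = COP_actual/COP_Carnot = 4.018/7.450 = 0.5393.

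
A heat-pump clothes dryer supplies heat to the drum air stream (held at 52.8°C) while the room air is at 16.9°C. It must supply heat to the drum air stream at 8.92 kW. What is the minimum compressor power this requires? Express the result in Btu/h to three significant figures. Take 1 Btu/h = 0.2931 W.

In absolute terms T_C = 290.05 K and T_H = 325.95 K, so ΔT = 35.90 K.
COP_Carnot = T_H/ΔT = 325.95/35.90 = 9.079.
Ẇ_min = Q̇/COP_Carnot = 8.920/9.079 = 0.9824 kW = 3352 Btu/h.

3350 Btu/h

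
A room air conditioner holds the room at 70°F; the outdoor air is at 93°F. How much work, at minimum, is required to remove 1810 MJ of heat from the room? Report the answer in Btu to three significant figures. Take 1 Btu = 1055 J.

In absolute terms T_C = 294.26 K and T_H = 307.04 K, so ΔT = 12.78 K.
The reversible limit is COP_R = T_C/ΔT = 23.03, so W_min = Q_C/COP = Q_C·ΔT/T_C.
W_min = 1810 × 12.78/294.26 = 78.60 MJ = 74500 Btu.

74500 Btu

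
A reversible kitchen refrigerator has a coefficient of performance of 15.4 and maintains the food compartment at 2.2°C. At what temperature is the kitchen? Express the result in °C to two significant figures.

20 °C

COP_R = T_C/(T_H − T_C) gives T_H − T_C = T_C/COP.
With T_C = 275.35 K, T_H = 275.35 × (1 + 1/15.4) = 293.23 K.
Converting, 293.23 K = 20.08°C.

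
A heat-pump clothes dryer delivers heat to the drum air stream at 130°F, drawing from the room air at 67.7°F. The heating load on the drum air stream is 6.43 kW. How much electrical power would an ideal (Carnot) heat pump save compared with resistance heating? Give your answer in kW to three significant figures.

5.75 kW

In absolute terms T_C = 292.98 K and T_H = 327.59 K, so ΔT = 34.61 K.
COP_Carnot = T_H/ΔT = 327.59/34.61 = 9.465.
Resistance heating needs Ẇ_res = Q̇_H = 6.430 kW; the reversible heat pump needs only Ẇ_hp = Q̇_H/COP = 0.6793 kW.
Saving = 6.430 − 0.6793 = 5.751 kW.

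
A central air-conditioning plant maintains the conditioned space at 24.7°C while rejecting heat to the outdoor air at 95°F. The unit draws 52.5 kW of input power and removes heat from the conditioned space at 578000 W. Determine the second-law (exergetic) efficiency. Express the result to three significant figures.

0.381

Converting, Q̇_C = 578000 W = 578.0 kW, so COP_actual = Q̇_C/Ẇ = 578.0/52.50 = 11.01.
In absolute terms T_C = 297.85 K and T_H = 308.15 K, so ΔT = 10.30 K.
COP_Carnot = T_C/ΔT = 297.85/10.30 = 28.92.
η_II = COP_actual/COP_Carnot = 11.01/28.92 = 0.3807.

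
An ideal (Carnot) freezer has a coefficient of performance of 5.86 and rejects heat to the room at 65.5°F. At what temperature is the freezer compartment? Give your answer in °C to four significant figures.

For a Carnot refrigerator COP_R = T_C/(T_H − T_C), so T_C = COP·T_H/(1 + COP).
With T_H = 291.76 K, T_C = 5.86 × 291.76/6.860 = 249.23 K.
Converting, 249.23 K = -23.92°C.

-23.92 °C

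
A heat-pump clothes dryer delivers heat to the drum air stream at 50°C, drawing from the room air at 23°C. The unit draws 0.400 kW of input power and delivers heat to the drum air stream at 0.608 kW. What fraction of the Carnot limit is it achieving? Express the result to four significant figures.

0.1270

COP_actual = Q̇_H/Ẇ = 0.6080/0.4000 = 1.520.
In absolute terms T_C = 296.15 K and T_H = 323.15 K, so ΔT = 27.00 K.
COP_Carnot = T_H/ΔT = 323.15/27.00 = 11.97.
η_II = COP_actual/COP_Carnot = 1.520/11.97 = 0.1270.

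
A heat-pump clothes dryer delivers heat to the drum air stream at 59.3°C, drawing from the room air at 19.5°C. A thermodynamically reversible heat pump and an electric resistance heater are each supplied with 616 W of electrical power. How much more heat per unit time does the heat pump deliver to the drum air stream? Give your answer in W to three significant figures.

4530 W

In absolute terms T_C = 292.65 K and T_H = 332.45 K, so ΔT = 39.80 K.
COP_Carnot = T_H/ΔT = 332.45/39.80 = 8.353.
The heat pump delivers Q̇_H = COP × Ẇ = 5145 W; the resistance heater delivers Ẇ = 616.0 W.
Extra = (COP − 1)·Ẇ = 4529 W.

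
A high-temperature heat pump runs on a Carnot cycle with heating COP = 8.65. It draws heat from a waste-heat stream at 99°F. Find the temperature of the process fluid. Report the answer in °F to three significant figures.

COP_HP = T_H/(T_H − T_C) rearranges to T_H = COP·T_C/(COP − 1).
With T_C = 310.37 K, T_H = 8.65 × 310.37/7.650 = 350.94 K.
Converting, 350.94 K = 172.03°F.

172 °F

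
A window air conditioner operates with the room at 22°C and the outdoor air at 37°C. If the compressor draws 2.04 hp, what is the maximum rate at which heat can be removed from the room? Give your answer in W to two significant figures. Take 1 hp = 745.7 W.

In absolute terms T_C = 295.15 K and T_H = 310.15 K, so ΔT = 15.00 K.
COP_Carnot = T_C/ΔT = 295.15/15.00 = 19.68.
Q̇_max = COP_Carnot × Ẇ = 19.68 × 2.040 hp = 40.14 hp = 29930 W.

30000 W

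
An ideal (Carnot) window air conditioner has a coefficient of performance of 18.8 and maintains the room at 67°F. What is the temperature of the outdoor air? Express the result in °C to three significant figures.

35.0 °C

COP_R = T_C/(T_H − T_C) gives T_H − T_C = T_C/COP.
With T_C = 292.59 K, T_H = 292.59 × (1 + 1/18.8) = 308.16 K.
Converting, 308.16 K = 35.01°C.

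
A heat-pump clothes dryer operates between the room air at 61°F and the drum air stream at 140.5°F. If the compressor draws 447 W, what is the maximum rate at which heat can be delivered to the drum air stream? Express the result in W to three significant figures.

In absolute terms T_C = 289.26 K and T_H = 333.43 K, so ΔT = 44.17 K.
COP_Carnot = T_H/ΔT = 333.43/44.17 = 7.549.
Q̇_max = COP_Carnot × Ẇ = 7.549 × 447.0 W = 3375 W.

3370 W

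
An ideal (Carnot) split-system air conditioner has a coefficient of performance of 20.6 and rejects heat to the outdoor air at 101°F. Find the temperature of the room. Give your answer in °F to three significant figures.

For a Carnot refrigerator COP_R = T_C/(T_H − T_C), so T_C = COP·T_H/(1 + COP).
With T_H = 311.48 K, T_C = 20.6 × 311.48/21.60 = 297.06 K.
Converting, 297.06 K = 75.04°F.

75.0 °F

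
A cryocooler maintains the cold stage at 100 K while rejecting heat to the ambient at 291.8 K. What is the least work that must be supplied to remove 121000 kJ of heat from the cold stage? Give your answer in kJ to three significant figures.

The reservoir spacing is ΔT = 291.8 − 100 = 191.8 K.
The reversible limit is COP_R = T_C/ΔT = 0.5214, so W_min = Q_C/COP = Q_C·ΔT/T_C.
W_min = 121000 × 191.8/100.00 = 232100 kJ.

232000 kJ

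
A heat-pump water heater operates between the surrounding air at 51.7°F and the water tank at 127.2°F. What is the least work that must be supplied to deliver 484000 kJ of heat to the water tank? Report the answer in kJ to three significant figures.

In absolute terms T_C = 284.09 K and T_H = 326.04 K, so ΔT = 41.94 K.
The reversible limit is COP_HP = T_H/ΔT = 7.773, so W_min = Q_H/COP = Q_H·ΔT/T_H.
W_min = 484000 × 41.94/326.04 = 62270 kJ.

62300 kJ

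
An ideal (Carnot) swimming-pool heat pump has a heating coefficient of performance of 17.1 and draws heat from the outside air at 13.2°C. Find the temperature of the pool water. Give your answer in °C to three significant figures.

31.0 °C

COP_HP = T_H/(T_H − T_C) rearranges to T_H = COP·T_C/(COP − 1).
With T_C = 286.35 K, T_H = 17.1 × 286.35/16.10 = 304.14 K.
Converting, 304.14 K = 30.99°C.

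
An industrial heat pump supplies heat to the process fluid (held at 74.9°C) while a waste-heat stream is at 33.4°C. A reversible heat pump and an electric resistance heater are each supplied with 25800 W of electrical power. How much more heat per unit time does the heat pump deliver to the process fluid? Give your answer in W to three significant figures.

191000 W

In absolute terms T_C = 306.55 K and T_H = 348.05 K, so ΔT = 41.50 K.
COP_Carnot = T_H/ΔT = 348.05/41.50 = 8.387.
The heat pump delivers Q̇_H = COP × Ẇ = 216400 W; the resistance heater delivers Ẇ = 25800 W.
Extra = (COP − 1)·Ẇ = 190600 W.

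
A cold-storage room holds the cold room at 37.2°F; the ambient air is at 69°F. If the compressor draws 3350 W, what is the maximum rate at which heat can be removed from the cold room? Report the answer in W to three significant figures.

In absolute terms T_C = 276.04 K and T_H = 293.71 K, so ΔT = 17.67 K.
COP_Carnot = T_C/ΔT = 276.04/17.67 = 15.62.
Q̇_max = COP_Carnot × Ẇ = 15.62 × 3350 W = 52340 W.

52300 W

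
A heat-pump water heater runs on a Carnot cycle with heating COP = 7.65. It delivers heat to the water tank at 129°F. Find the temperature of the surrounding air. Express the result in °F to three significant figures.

COP_HP = T_H/(T_H − T_C) gives T_H − T_C = T_H/COP.
With T_H = 327.04 K, T_C = 327.04 × (1 − 1/7.65) = 284.29 K.
Converting, 284.29 K = 52.05°F.

52.0 °F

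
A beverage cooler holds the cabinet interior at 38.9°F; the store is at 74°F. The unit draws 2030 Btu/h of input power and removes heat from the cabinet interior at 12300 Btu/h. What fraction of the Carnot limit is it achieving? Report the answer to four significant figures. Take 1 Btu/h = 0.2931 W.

COP_actual = Q̇_C/Ẇ = 12300/2030 = 6.059.
In absolute terms T_C = 276.98 K and T_H = 296.48 K, so ΔT = 19.50 K.
COP_Carnot = T_C/ΔT = 276.98/19.50 = 14.20.
η_II = COP_actual/COP_Carnot = 6.059/14.20 = 0.4266.

0.4266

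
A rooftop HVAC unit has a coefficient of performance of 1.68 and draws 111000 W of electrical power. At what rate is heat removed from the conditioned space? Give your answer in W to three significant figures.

186000 W

Q̇_C = COP × Ẇ = 1.68 × 111000 = 186500 W.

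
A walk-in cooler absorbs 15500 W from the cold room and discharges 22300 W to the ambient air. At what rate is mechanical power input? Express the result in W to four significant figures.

6800 W

For a cyclic device the first law requires Q̇_H = Q̇_C + Ẇ.
Ẇ = Q̇_H − Q̇_C = 6800 W.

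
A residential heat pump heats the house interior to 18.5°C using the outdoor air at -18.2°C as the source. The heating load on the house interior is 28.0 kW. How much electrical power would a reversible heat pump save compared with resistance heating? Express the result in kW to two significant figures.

In absolute terms T_C = 254.95 K and T_H = 291.65 K, so ΔT = 36.70 K.
COP_Carnot = T_H/ΔT = 291.65/36.70 = 7.947.
Resistance heating needs Ẇ_res = Q̇_H = 28.00 kW; the reversible heat pump needs only Ẇ_hp = Q̇_H/COP = 3.523 kW.
Saving = 28.00 − 3.523 = 24.48 kW.

24 kW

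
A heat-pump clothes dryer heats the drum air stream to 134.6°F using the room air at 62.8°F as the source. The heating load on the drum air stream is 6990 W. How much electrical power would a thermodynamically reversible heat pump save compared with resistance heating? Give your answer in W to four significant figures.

6145 W

In absolute terms T_C = 290.26 K and T_H = 330.15 K, so ΔT = 39.89 K.
COP_Carnot = T_H/ΔT = 330.15/39.89 = 8.277.
Resistance heating needs Ẇ_res = Q̇_H = 6990 W; the reversible heat pump needs only Ẇ_hp = Q̇_H/COP = 844.5 W.
Saving = 6990 − 844.5 = 6145 W.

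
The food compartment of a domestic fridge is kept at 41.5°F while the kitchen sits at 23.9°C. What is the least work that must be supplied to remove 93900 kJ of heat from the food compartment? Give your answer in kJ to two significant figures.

In absolute terms T_C = 278.43 K and T_H = 297.05 K, so ΔT = 18.62 K.
The reversible limit is COP_R = T_C/ΔT = 14.95, so W_min = Q_C/COP = Q_C·ΔT/T_C.
W_min = 93900 × 18.62/278.43 = 6280 kJ.

6300 kJ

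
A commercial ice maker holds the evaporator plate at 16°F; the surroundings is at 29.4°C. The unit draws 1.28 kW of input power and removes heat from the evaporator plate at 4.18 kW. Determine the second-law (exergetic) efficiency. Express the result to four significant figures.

0.4732

COP_actual = Q̇_C/Ẇ = 4.180/1.280 = 3.266.
In absolute terms T_C = 264.26 K and T_H = 302.55 K, so ΔT = 38.29 K.
COP_Carnot = T_C/ΔT = 264.26/38.29 = 6.902.
η_II = COP_actual/COP_Carnot = 3.266/6.902 = 0.4732.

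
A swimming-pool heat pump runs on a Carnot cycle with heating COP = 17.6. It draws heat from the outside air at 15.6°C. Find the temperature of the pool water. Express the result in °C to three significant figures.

COP_HP = T_H/(T_H − T_C) rearranges to T_H = COP·T_C/(COP − 1).
With T_C = 288.75 K, T_H = 17.6 × 288.75/16.60 = 306.14 K.
Converting, 306.14 K = 32.99°C.

33.0 °C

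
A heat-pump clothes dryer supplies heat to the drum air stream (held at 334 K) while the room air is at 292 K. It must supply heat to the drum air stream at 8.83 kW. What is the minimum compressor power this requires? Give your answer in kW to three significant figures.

The reservoir spacing is ΔT = 334 − 292 = 42.00 K.
COP_Carnot = T_H/ΔT = 334.00/42.00 = 7.952.
Ẇ_min = Q̇/COP_Carnot = 8.830/7.952 = 1.110 kW.

1.11 kW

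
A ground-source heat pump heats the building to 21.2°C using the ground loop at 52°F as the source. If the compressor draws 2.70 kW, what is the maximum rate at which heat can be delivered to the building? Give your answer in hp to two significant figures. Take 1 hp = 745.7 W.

110 hp

In absolute terms T_C = 284.26 K and T_H = 294.35 K, so ΔT = 10.09 K.
COP_Carnot = T_H/ΔT = 294.35/10.09 = 29.18.
Q̇_max = COP_Carnot × Ẇ = 29.18 × 2.700 kW = 78.77 kW = 105.6 hp.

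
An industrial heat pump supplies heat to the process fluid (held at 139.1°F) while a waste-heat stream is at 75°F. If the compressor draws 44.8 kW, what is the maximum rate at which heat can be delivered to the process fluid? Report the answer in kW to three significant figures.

In absolute terms T_C = 297.04 K and T_H = 332.65 K, so ΔT = 35.61 K.
COP_Carnot = T_H/ΔT = 332.65/35.61 = 9.341.
Q̇_max = COP_Carnot × Ẇ = 9.341 × 44.80 kW = 418.5 kW.

418 kW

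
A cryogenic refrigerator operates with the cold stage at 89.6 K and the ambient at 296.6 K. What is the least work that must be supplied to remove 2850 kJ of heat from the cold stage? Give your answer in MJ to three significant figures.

6.58 MJ

The reservoir spacing is ΔT = 296.6 − 89.6 = 207.0 K.
The reversible limit is COP_R = T_C/ΔT = 0.4329, so W_min = Q_C/COP = Q_C·ΔT/T_C.
W_min = 2850 × 207.0/89.60 = 6584 kJ = 6.584 MJ.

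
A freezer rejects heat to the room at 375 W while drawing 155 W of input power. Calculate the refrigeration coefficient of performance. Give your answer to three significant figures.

The first law gives Q̇_H = Q̇_C + Ẇ, so the three rates are Q̇_C = 220.0, Q̇_H = 375.0, Ẇ = 155.0 W.
COP_R = Q̇_C/Ẇ = 220.0/155.0 = 1.419.

1.42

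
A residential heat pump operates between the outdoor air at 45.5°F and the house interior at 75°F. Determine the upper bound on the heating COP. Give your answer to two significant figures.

In absolute terms T_C = 280.65 K and T_H = 297.04 K, so ΔT = 16.39 K.
For a reversible cycle, COP_Carnot = T_H/ΔT = 297.04/16.39 = 18.12.

18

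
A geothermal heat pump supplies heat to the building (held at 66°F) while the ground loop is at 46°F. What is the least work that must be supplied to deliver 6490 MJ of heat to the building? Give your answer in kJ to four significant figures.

246900 kJ

In absolute terms T_C = 280.93 K and T_H = 292.04 K, so ΔT = 11.11 K.
The reversible limit is COP_HP = T_H/ΔT = 26.28, so W_min = Q_H/COP = Q_H·ΔT/T_H.
W_min = 6490 × 11.11/292.04 = 246.9 MJ = 246900 kJ.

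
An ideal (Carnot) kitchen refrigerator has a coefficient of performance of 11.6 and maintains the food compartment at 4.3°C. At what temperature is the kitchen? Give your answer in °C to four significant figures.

28.22 °C

COP_R = T_C/(T_H − T_C) gives T_H − T_C = T_C/COP.
With T_C = 277.45 K, T_H = 277.45 × (1 + 1/11.6) = 301.37 K.
Converting, 301.37 K = 28.22°C.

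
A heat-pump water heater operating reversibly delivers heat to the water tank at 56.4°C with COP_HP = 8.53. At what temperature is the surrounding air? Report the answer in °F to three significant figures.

64.0 °F

COP_HP = T_H/(T_H − T_C) gives T_H − T_C = T_H/COP.
With T_H = 329.55 K, T_C = 329.55 × (1 − 1/8.53) = 290.92 K.
Converting, 290.92 K = 63.98°F.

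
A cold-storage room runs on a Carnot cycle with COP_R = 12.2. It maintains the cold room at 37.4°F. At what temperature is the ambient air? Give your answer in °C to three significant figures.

25.6 °C

COP_R = T_C/(T_H − T_C) gives T_H − T_C = T_C/COP.
With T_C = 276.15 K, T_H = 276.15 × (1 + 1/12.2) = 298.79 K.
Converting, 298.79 K = 25.64°C.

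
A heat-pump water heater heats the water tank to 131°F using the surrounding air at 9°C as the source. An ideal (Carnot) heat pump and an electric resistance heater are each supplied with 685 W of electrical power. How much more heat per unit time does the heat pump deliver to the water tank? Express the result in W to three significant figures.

4200 W

In absolute terms T_C = 282.15 K and T_H = 328.15 K, so ΔT = 46.00 K.
COP_Carnot = T_H/ΔT = 328.15/46.00 = 7.134.
The heat pump delivers Q̇_H = COP × Ẇ = 4887 W; the resistance heater delivers Ẇ = 685.0 W.
Extra = (COP − 1)·Ẇ = 4202 W.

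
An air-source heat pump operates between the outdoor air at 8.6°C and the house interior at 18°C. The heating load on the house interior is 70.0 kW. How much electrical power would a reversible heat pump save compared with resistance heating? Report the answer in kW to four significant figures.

In absolute terms T_C = 281.75 K and T_H = 291.15 K, so ΔT = 9.400 K.
COP_Carnot = T_H/ΔT = 291.15/9.400 = 30.97.
Resistance heating needs Ẇ_res = Q̇_H = 70.00 kW; the reversible heat pump needs only Ẇ_hp = Q̇_H/COP = 2.260 kW.
Saving = 70.00 − 2.260 = 67.74 kW.

67.74 kW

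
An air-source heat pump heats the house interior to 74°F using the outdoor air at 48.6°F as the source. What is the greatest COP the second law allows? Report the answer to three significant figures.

21.0

In absolute terms T_C = 282.37 K and T_H = 296.48 K, so ΔT = 14.11 K.
For a reversible cycle, COP_Carnot = T_H/ΔT = 296.48/14.11 = 21.01.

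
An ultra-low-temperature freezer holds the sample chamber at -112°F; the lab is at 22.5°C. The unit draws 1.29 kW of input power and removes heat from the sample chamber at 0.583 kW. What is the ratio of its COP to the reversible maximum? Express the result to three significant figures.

0.240

COP_actual = Q̇_C/Ẇ = 0.5830/1.290 = 0.4519.
In absolute terms T_C = 193.15 K and T_H = 295.65 K, so ΔT = 102.5 K.
COP_Carnot = T_C/ΔT = 193.15/102.5 = 1.884.
η_II = COP_actual/COP_Carnot = 0.4519/1.884 = 0.2398.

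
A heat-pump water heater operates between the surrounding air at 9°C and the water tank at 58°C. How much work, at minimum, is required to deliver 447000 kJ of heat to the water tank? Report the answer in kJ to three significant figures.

66100 kJ

In absolute terms T_C = 282.15 K and T_H = 331.15 K, so ΔT = 49.00 K.
The reversible limit is COP_HP = T_H/ΔT = 6.758, so W_min = Q_H/COP = Q_H·ΔT/T_H.
W_min = 447000 × 49.00/331.15 = 66140 kJ.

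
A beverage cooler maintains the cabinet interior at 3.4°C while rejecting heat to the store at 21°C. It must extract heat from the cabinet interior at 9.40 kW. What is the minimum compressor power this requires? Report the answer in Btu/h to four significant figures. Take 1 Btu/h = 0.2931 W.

In absolute terms T_C = 276.55 K and T_H = 294.15 K, so ΔT = 17.60 K.
COP_Carnot = T_C/ΔT = 276.55/17.60 = 15.71.
Ẇ_min = Q̇/COP_Carnot = 9.400/15.71 = 0.5982 kW = 2041 Btu/h.

2041 Btu/h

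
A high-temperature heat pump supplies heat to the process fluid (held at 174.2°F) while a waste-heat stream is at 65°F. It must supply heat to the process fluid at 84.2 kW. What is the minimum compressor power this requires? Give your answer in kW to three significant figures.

14.5 kW

In absolute terms T_C = 291.48 K and T_H = 352.15 K, so ΔT = 60.67 K.
COP_Carnot = T_H/ΔT = 352.15/60.67 = 5.805.
Ẇ_min = Q̇/COP_Carnot = 84.20/5.805 = 14.51 kW.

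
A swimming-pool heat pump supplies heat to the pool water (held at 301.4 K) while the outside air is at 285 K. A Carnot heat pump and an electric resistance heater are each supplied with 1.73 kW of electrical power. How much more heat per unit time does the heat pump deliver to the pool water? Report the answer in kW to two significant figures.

The reservoir spacing is ΔT = 301.4 − 285 = 16.40 K.
COP_Carnot = T_H/ΔT = 301.40/16.40 = 18.38.
The heat pump delivers Q̇_H = COP × Ẇ = 31.79 kW; the resistance heater delivers Ẇ = 1.730 kW.
Extra = (COP − 1)·Ẇ = 30.06 kW.

30 kW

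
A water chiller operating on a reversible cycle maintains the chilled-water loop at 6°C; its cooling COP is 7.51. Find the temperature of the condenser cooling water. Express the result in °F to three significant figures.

COP_R = T_C/(T_H − T_C) gives T_H − T_C = T_C/COP.
With T_C = 279.15 K, T_H = 279.15 × (1 + 1/7.51) = 316.32 K.
Converting, 316.32 K = 109.71°F.

110 °F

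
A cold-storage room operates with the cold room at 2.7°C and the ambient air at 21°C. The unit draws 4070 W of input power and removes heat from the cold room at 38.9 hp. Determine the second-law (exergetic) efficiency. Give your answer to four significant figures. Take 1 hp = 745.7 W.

Converting, Q̇_C = 38.90 hp = 29010 W, so COP_actual = Q̇_C/Ẇ = 29010/4070 = 7.127.
In absolute terms T_C = 275.85 K and T_H = 294.15 K, so ΔT = 18.30 K.
COP_Carnot = T_C/ΔT = 275.85/18.30 = 15.07.
η_II = COP_actual/COP_Carnot = 7.127/15.07 = 0.4728.

0.4728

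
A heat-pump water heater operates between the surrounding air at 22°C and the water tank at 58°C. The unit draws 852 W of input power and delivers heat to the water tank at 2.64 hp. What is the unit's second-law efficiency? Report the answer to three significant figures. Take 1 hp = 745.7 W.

Converting, Q̇_H = 2.640 hp = 1969 W, so COP_actual = Q̇_H/Ẇ = 1969/852.0 = 2.311.
In absolute terms T_C = 295.15 K and T_H = 331.15 K, so ΔT = 36.00 K.
COP_Carnot = T_H/ΔT = 331.15/36.00 = 9.199.
η_II = COP_actual/COP_Carnot = 2.311/9.199 = 0.2512.

0.251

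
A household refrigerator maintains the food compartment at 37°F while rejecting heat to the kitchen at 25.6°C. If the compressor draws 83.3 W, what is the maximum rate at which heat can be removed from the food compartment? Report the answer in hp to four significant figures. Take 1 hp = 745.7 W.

In absolute terms T_C = 275.93 K and T_H = 298.75 K, so ΔT = 22.82 K.
COP_Carnot = T_C/ΔT = 275.93/22.82 = 12.09.
Q̇_max = COP_Carnot × Ẇ = 12.09 × 83.30 W = 1007 W = 1.351 hp.

1.351 hp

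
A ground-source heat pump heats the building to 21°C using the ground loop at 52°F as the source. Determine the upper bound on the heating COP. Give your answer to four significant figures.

29.75

In absolute terms T_C = 284.26 K and T_H = 294.15 K, so ΔT = 9.889 K.
For a reversible cycle, COP_Carnot = T_H/ΔT = 294.15/9.889 = 29.75.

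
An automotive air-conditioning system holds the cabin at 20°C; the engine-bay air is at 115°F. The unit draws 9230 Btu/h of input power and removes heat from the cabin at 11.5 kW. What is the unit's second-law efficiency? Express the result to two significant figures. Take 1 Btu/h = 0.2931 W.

0.38

Converting, Q̇_C = 11.50 kW = 39240 Btu/h, so COP_actual = Q̇_C/Ẇ = 39240/9230 = 4.251.
In absolute terms T_C = 293.15 K and T_H = 319.26 K, so ΔT = 26.11 K.
COP_Carnot = T_C/ΔT = 293.15/26.11 = 11.23.
η_II = COP_actual/COP_Carnot = 4.251/11.23 = 0.3786.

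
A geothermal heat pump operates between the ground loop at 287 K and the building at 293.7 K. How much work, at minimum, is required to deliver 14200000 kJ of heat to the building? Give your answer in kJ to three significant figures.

324000 kJ

The reservoir spacing is ΔT = 293.7 − 287 = 6.700 K.
The reversible limit is COP_HP = T_H/ΔT = 43.84, so W_min = Q_H/COP = Q_H·ΔT/T_H.
W_min = 14200000 × 6.700/293.70 = 323900 kJ.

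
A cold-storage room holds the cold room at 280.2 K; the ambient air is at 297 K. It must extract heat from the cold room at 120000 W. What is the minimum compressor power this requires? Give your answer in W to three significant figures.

7190 W

The reservoir spacing is ΔT = 297 − 280.2 = 16.80 K.
COP_Carnot = T_C/ΔT = 280.20/16.80 = 16.68.
Ẇ_min = Q̇/COP_Carnot = 120000/16.68 = 7195 W.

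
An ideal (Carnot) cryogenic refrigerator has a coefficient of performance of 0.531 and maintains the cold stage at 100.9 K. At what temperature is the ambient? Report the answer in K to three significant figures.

291 K

COP_R = T_C/(T_H − T_C) gives T_H − T_C = T_C/COP.
With T_C = 100.90 K, T_H = 100.90 × (1 + 1/0.531) = 290.92 K.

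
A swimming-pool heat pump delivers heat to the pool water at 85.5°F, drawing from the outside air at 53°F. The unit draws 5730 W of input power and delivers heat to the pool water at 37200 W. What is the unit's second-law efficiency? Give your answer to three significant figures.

COP_actual = Q̇_H/Ẇ = 37200/5730 = 6.492.
In absolute terms T_C = 284.82 K and T_H = 302.87 K, so ΔT = 18.06 K.
COP_Carnot = T_H/ΔT = 302.87/18.06 = 16.77.
η_II = COP_actual/COP_Carnot = 6.492/16.77 = 0.3870.

0.387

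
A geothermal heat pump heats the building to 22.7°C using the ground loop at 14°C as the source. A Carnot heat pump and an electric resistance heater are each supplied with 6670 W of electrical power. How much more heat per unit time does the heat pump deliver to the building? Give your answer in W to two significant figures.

220000 W

In absolute terms T_C = 287.15 K and T_H = 295.85 K, so ΔT = 8.700 K.
COP_Carnot = T_H/ΔT = 295.85/8.700 = 34.01.
The heat pump delivers Q̇_H = COP × Ẇ = 226800 W; the resistance heater delivers Ẇ = 6670 W.
Extra = (COP − 1)·Ẇ = 220100 W.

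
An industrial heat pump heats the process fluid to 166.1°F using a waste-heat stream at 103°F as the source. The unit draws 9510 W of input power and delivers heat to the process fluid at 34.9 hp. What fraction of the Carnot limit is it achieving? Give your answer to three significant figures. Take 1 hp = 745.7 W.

Converting, Q̇_H = 34.90 hp = 26020 W, so COP_actual = Q̇_H/Ẇ = 26020/9510 = 2.737.
In absolute terms T_C = 312.59 K and T_H = 347.65 K, so ΔT = 35.06 K.
COP_Carnot = T_H/ΔT = 347.65/35.06 = 9.917.
η_II = COP_actual/COP_Carnot = 2.737/9.917 = 0.2759.

0.276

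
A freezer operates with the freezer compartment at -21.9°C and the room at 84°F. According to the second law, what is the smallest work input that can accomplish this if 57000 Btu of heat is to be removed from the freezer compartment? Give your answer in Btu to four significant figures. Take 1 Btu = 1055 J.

11520 Btu

In absolute terms T_C = 251.25 K and T_H = 302.04 K, so ΔT = 50.79 K.
The reversible limit is COP_R = T_C/ΔT = 4.947, so W_min = Q_C/COP = Q_C·ΔT/T_C.
W_min = 57000 × 50.79/251.25 = 11520 Btu.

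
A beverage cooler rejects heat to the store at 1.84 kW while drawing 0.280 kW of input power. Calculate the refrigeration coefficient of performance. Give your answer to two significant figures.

The first law gives Q̇_H = Q̇_C + Ẇ, so the three rates are Q̇_C = 1.560, Q̇_H = 1.840, Ẇ = 0.2800 kW.
COP_R = Q̇_C/Ẇ = 1.560/0.2800 = 5.571.

5.6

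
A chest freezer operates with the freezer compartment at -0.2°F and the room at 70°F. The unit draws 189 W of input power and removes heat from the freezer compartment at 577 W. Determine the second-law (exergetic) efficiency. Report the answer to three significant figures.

0.466

COP_actual = Q̇_C/Ẇ = 577.0/189.0 = 3.053.
In absolute terms T_C = 255.26 K and T_H = 294.26 K, so ΔT = 39.00 K.
COP_Carnot = T_C/ΔT = 255.26/39.00 = 6.545.
η_II = COP_actual/COP_Carnot = 3.053/6.545 = 0.4664.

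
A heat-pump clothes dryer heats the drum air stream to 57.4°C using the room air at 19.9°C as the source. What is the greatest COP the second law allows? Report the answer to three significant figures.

In absolute terms T_C = 293.05 K and T_H = 330.55 K, so ΔT = 37.50 K.
For a reversible cycle, COP_Carnot = T_H/ΔT = 330.55/37.50 = 8.815.

8.81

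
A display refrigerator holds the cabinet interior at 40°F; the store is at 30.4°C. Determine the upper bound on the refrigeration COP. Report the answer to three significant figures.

10.7

In absolute terms T_C = 277.59 K and T_H = 303.55 K, so ΔT = 25.96 K.
For a reversible cycle, COP_Carnot = T_C/ΔT = 277.59/25.96 = 10.69.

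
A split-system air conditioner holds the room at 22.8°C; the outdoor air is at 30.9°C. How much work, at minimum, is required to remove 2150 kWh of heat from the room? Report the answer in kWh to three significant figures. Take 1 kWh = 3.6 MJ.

58.8 kWh

In absolute terms T_C = 295.95 K and T_H = 304.05 K, so ΔT = 8.100 K.
The reversible limit is COP_R = T_C/ΔT = 36.54, so W_min = Q_C/COP = Q_C·ΔT/T_C.
W_min = 2150 × 8.100/295.95 = 58.84 kWh.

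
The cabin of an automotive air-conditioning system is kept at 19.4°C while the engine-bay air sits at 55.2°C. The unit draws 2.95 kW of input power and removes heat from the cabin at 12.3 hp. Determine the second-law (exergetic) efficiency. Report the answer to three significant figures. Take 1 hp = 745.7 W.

0.380

Converting, Q̇_C = 12.30 hp = 9.172 kW, so COP_actual = Q̇_C/Ẇ = 9.172/2.950 = 3.109.
In absolute terms T_C = 292.55 K and T_H = 328.35 K, so ΔT = 35.80 K.
COP_Carnot = T_C/ΔT = 292.55/35.80 = 8.172.
η_II = COP_actual/COP_Carnot = 3.109/8.172 = 0.3805.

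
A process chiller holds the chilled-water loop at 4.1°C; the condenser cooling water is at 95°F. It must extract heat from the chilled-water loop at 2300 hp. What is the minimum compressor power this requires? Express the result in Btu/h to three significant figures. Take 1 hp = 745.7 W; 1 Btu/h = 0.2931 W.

In absolute terms T_C = 277.25 K and T_H = 308.15 K, so ΔT = 30.90 K.
COP_Carnot = T_C/ΔT = 277.25/30.90 = 8.972.
Ẇ_min = Q̇/COP_Carnot = 2300/8.972 = 256.3 hp = 652200 Btu/h.

652000 Btu/h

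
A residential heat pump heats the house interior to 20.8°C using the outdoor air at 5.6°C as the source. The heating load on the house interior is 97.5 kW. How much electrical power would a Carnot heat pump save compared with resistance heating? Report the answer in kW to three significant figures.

In absolute terms T_C = 278.75 K and T_H = 293.95 K, so ΔT = 15.20 K.
COP_Carnot = T_H/ΔT = 293.95/15.20 = 19.34.
Resistance heating needs Ẇ_res = Q̇_H = 97.50 kW; the reversible heat pump needs only Ẇ_hp = Q̇_H/COP = 5.042 kW.
Saving = 97.50 − 5.042 = 92.46 kW.

92.5 kW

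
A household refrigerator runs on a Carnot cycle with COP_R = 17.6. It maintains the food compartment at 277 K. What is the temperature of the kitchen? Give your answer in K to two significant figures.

COP_R = T_C/(T_H − T_C) gives T_H − T_C = T_C/COP.
With T_C = 277.00 K, T_H = 277.00 × (1 + 1/17.6) = 292.74 K.

290 K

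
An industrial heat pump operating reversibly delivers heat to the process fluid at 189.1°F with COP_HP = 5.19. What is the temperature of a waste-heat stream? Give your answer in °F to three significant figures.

COP_HP = T_H/(T_H − T_C) gives T_H − T_C = T_H/COP.
With T_H = 360.43 K, T_C = 360.43 × (1 − 1/5.19) = 290.98 K.
Converting, 290.98 K = 64.10°F.

64.1 °F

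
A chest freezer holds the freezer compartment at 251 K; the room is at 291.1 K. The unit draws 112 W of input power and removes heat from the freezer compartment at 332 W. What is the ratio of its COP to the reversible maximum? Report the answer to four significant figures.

0.4736

COP_actual = Q̇_C/Ẇ = 332.0/112.0 = 2.964.
The reservoir spacing is ΔT = 291.1 − 251 = 40.10 K.
COP_Carnot = T_C/ΔT = 251.00/40.10 = 6.259.
η_II = COP_actual/COP_Carnot = 2.964/6.259 = 0.4736.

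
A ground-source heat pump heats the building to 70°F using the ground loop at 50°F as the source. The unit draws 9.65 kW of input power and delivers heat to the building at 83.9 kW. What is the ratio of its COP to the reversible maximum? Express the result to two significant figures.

0.33

COP_actual = Q̇_H/Ẇ = 83.90/9.650 = 8.694.
In absolute terms T_C = 283.15 K and T_H = 294.26 K, so ΔT = 11.11 K.
COP_Carnot = T_H/ΔT = 294.26/11.11 = 26.48.
η_II = COP_actual/COP_Carnot = 8.694/26.48 = 0.3283.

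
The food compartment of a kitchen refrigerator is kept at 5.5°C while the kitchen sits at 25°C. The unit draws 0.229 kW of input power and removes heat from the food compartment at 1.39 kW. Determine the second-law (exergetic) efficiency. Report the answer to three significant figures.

COP_actual = Q̇_C/Ẇ = 1.390/0.2290 = 6.070.
In absolute terms T_C = 278.65 K and T_H = 298.15 K, so ΔT = 19.50 K.
COP_Carnot = T_C/ΔT = 278.65/19.50 = 14.29.
η_II = COP_actual/COP_Carnot = 6.070/14.29 = 0.4248.

0.425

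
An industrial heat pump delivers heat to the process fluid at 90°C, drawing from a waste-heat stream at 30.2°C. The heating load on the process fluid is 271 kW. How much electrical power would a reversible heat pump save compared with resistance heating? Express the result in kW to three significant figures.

In absolute terms T_C = 303.35 K and T_H = 363.15 K, so ΔT = 59.80 K.
COP_Carnot = T_H/ΔT = 363.15/59.80 = 6.073.
Resistance heating needs Ẇ_res = Q̇_H = 271.0 kW; the reversible heat pump needs only Ẇ_hp = Q̇_H/COP = 44.63 kW.
Saving = 271.0 − 44.63 = 226.4 kW.

226 kW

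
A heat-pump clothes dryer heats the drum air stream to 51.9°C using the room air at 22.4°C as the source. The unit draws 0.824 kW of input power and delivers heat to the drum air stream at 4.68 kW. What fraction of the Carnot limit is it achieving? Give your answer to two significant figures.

COP_actual = Q̇_H/Ẇ = 4.680/0.8240 = 5.680.
In absolute terms T_C = 295.55 K and T_H = 325.05 K, so ΔT = 29.50 K.
COP_Carnot = T_H/ΔT = 325.05/29.50 = 11.02.
η_II = COP_actual/COP_Carnot = 5.680/11.02 = 0.5155.

0.52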